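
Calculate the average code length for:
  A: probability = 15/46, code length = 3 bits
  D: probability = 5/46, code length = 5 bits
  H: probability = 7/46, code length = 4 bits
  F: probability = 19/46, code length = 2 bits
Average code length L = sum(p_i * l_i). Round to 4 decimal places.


Weighted contributions p_i * l_i:
  A: (15/46) * 3 = 45/46
  D: (5/46) * 5 = 25/46
  H: (7/46) * 4 = 28/46
  F: (19/46) * 2 = 38/46
Sum = (45 + 25 + 28 + 38)/46 = 136/46

L = 136/46 = 2.9565 bits/symbol


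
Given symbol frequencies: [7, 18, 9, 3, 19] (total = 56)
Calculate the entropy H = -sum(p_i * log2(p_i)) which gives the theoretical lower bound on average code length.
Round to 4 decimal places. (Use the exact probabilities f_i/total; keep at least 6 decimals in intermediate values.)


Per-symbol terms -p_i * log2(p_i) with p_i = f_i/56:
  p = 7/56 = 0.125000: log2(p) = -3.000000, -p*log2(p) = 0.375000
  p = 18/56 = 0.321429: log2(p) = -1.637430, -p*log2(p) = 0.526317
  p = 9/56 = 0.160714: log2(p) = -2.637430, -p*log2(p) = 0.423873
  p = 3/56 = 0.053571: log2(p) = -4.222392, -p*log2(p) = 0.226200
  p = 19/56 = 0.339286: log2(p) = -1.559427, -p*log2(p) = 0.529091
H = 0.375000 + 0.526317 + 0.423873 + 0.226200 + 0.529091 = 2.080481

H = 2.0805 bits/symbol


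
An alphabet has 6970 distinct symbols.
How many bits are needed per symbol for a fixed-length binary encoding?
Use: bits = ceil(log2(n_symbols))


log2(6970) = 12.7669
Bracket: 2^12 = 4096 < 6970 <= 2^13 = 8192
So ceil(log2(6970)) = 13

bits = ceil(log2(6970)) = ceil(12.7669) = 13 bits


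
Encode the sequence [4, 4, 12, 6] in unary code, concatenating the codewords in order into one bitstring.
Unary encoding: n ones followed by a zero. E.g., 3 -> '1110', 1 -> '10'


Encode each number as n ones followed by a terminating 0:
  4 -> 11110 (5 bits)
  4 -> 11110 (5 bits)
  12 -> 1111111111110 (13 bits)
  6 -> 1111110 (7 bits)
Total length = 5 + 5 + 13 + 7 = 30 bits.

Unary([4, 4, 12, 6]) = 111101111011111111111101111110 (30 bits)


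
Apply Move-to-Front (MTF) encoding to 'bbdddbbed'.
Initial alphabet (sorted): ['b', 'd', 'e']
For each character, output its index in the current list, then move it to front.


MTF encoding:
'b': index 0 in ['b', 'd', 'e'] -> ['b', 'd', 'e']
'b': index 0 in ['b', 'd', 'e'] -> ['b', 'd', 'e']
'd': index 1 in ['b', 'd', 'e'] -> ['d', 'b', 'e']
'd': index 0 in ['d', 'b', 'e'] -> ['d', 'b', 'e']
'd': index 0 in ['d', 'b', 'e'] -> ['d', 'b', 'e']
'b': index 1 in ['d', 'b', 'e'] -> ['b', 'd', 'e']
'b': index 0 in ['b', 'd', 'e'] -> ['b', 'd', 'e']
'e': index 2 in ['b', 'd', 'e'] -> ['e', 'b', 'd']
'd': index 2 in ['e', 'b', 'd'] -> ['d', 'e', 'b']


Output: [0, 0, 1, 0, 0, 1, 0, 2, 2]


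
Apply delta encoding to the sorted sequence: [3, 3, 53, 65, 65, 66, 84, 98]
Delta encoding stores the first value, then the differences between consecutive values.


First value: 3
Deltas:
  3 - 3 = 0
  53 - 3 = 50
  65 - 53 = 12
  65 - 65 = 0
  66 - 65 = 1
  84 - 66 = 18
  98 - 84 = 14


Delta encoded: [3, 0, 50, 12, 0, 1, 18, 14]


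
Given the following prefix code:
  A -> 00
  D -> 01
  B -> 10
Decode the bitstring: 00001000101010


Decoding step by step:
Bits 00 -> A
Bits 00 -> A
Bits 10 -> B
Bits 00 -> A
Bits 10 -> B
Bits 10 -> B
Bits 10 -> B


Decoded message: AABABBB


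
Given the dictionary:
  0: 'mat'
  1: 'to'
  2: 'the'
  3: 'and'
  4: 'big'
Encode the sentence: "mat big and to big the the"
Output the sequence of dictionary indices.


Look up each word in the dictionary:
  'mat' -> 0
  'big' -> 4
  'and' -> 3
  'to' -> 1
  'big' -> 4
  'the' -> 2
  'the' -> 2

Encoded: [0, 4, 3, 1, 4, 2, 2]


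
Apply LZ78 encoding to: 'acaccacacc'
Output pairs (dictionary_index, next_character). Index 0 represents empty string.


LZ78 encoding steps:
Dictionary: {0: ''}
Step 1: w='' (idx 0), next='a' -> output (0, 'a'), add 'a' as idx 1
Step 2: w='' (idx 0), next='c' -> output (0, 'c'), add 'c' as idx 2
Step 3: w='a' (idx 1), next='c' -> output (1, 'c'), add 'ac' as idx 3
Step 4: w='c' (idx 2), next='a' -> output (2, 'a'), add 'ca' as idx 4
Step 5: w='ca' (idx 4), next='c' -> output (4, 'c'), add 'cac' as idx 5
Step 6: w='c' (idx 2), end of input -> output (2, '')


Encoded: [(0, 'a'), (0, 'c'), (1, 'c'), (2, 'a'), (4, 'c'), (2, '')]


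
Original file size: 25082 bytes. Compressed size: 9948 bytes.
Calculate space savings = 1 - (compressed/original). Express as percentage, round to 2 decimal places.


ratio = compressed/original = 9948/25082 = 0.396619
savings = 1 - ratio = 1 - 0.396619 = 0.603381
as a percentage: 0.603381 * 100 = 60.34%

Space savings = 1 - 9948/25082 = 60.34%


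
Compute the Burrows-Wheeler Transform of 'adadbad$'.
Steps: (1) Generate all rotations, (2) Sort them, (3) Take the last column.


Rotations (sorted):
  0: $adadbad -> last char: d
  1: ad$adadb -> last char: b
  2: adadbad$ -> last char: $
  3: adbad$ad -> last char: d
  4: bad$adad -> last char: d
  5: d$adadba -> last char: a
  6: dadbad$a -> last char: a
  7: dbad$ada -> last char: a


BWT = db$ddaaa


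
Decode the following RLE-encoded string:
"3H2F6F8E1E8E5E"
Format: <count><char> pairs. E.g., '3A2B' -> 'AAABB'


Expanding each <count><char> pair:
  3H -> 'HHH'
  2F -> 'FF'
  6F -> 'FFFFFF'
  8E -> 'EEEEEEEE'
  1E -> 'E'
  8E -> 'EEEEEEEE'
  5E -> 'EEEEE'

Decoded = HHHFFFFFFFFEEEEEEEEEEEEEEEEEEEEEE


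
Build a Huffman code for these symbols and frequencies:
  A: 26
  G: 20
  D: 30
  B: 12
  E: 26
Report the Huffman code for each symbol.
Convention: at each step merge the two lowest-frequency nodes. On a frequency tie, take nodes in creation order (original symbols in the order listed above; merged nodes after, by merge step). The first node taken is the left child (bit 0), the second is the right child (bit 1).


Huffman tree construction:
Step 1: Merge B(12) + G(20) = 32
Step 2: Merge A(26) + E(26) = 52
Step 3: Merge D(30) + (B+G)(32) = 62
Step 4: Merge (A+E)(52) + (D+(B+G))(62) = 114
Read each symbol's code off the tree from the root (left child = 0, right child = 1).

Codes:
  A: 00 (length 2)
  G: 111 (length 3)
  D: 10 (length 2)
  B: 110 (length 3)
  E: 01 (length 2)
Average code length: 260/114 = 2.2807 bits/symbol


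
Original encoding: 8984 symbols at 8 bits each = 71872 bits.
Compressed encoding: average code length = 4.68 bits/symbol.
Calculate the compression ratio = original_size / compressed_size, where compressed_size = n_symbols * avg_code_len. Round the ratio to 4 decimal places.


original_size = n_symbols * orig_bits = 8984 * 8 = 71872 bits
compressed_size = n_symbols * avg_code_len = 8984 * 4.68 = 42045.12 bits
ratio = original_size / compressed_size = 71872 / 42045.12 = 1.7094

Compression ratio = 1.7094


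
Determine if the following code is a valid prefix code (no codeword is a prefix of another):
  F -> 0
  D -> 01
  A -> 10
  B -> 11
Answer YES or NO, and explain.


Checking each pair (does one codeword prefix another?):
  F='0' vs D='01': prefix -- VIOLATION

NO -- this is NOT a valid prefix code. F (0) is a prefix of D (01).


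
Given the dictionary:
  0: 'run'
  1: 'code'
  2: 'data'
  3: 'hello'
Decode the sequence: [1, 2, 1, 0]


Look up each index in the dictionary:
  1 -> 'code'
  2 -> 'data'
  1 -> 'code'
  0 -> 'run'

Decoded: "code data code run"


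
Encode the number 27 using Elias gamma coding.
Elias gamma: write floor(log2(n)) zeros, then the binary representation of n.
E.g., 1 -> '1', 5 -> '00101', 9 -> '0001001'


num_bits = floor(log2(27)) + 1 = 5
leading_zeros = num_bits - 1 = 4
binary(27) = 11011

Elias gamma(27) = '0000' + '11011' = 000011011 (9 bits)


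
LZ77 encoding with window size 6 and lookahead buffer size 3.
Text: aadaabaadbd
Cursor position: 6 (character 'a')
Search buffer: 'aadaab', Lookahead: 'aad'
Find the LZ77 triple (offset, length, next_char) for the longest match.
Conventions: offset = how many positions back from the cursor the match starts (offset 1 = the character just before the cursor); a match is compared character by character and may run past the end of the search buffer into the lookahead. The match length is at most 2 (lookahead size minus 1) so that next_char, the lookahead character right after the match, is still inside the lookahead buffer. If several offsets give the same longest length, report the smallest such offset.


Try each offset into the search buffer:
  offset=1 (pos 5, char 'b'): match length 0
  offset=2 (pos 4, char 'a'): match length 1
  offset=3 (pos 3, char 'a'): match length 2
  offset=4 (pos 2, char 'd'): match length 0
  offset=5 (pos 1, char 'a'): match length 1
  offset=6 (pos 0, char 'a'): match length 2
Longest match has length 2, found at offsets 3, 6; take the smallest, offset 3.
next_char = character at position 6 + 2 = 8 -> 'd'

Best match: offset=3, length=2 (matching 'aa' starting at position 3)
LZ77 triple: (3, 2, 'd')


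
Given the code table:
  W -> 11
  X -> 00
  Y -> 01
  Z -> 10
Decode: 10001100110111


Decoding:
10 -> Z
00 -> X
11 -> W
00 -> X
11 -> W
01 -> Y
11 -> W


Result: ZXWXWYW


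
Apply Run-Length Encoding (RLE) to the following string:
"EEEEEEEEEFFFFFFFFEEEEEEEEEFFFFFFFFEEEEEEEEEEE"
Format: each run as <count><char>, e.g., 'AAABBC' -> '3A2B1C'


Scanning runs left to right:
  i=0: run of 'E' x 9 -> '9E'
  i=9: run of 'F' x 8 -> '8F'
  i=17: run of 'E' x 9 -> '9E'
  i=26: run of 'F' x 8 -> '8F'
  i=34: run of 'E' x 11 -> '11E'

RLE = 9E8F9E8F11E


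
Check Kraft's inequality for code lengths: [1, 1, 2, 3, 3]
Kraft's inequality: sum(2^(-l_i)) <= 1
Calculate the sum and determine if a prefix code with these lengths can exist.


Sum = 2^(-1) + 2^(-1) + 2^(-2) + 2^(-3) + 2^(-3)
    = 0.5 + 0.5 + 0.25 + 0.125 + 0.125
    = 12/8 = 1.5
Since 1.5 > 1, Kraft's inequality is NOT satisfied.
A prefix code with these lengths CANNOT exist.

Kraft sum = 1.5. Not satisfied.


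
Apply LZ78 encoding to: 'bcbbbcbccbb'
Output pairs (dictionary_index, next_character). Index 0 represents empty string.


LZ78 encoding steps:
Dictionary: {0: ''}
Step 1: w='' (idx 0), next='b' -> output (0, 'b'), add 'b' as idx 1
Step 2: w='' (idx 0), next='c' -> output (0, 'c'), add 'c' as idx 2
Step 3: w='b' (idx 1), next='b' -> output (1, 'b'), add 'bb' as idx 3
Step 4: w='b' (idx 1), next='c' -> output (1, 'c'), add 'bc' as idx 4
Step 5: w='bc' (idx 4), next='c' -> output (4, 'c'), add 'bcc' as idx 5
Step 6: w='bb' (idx 3), end of input -> output (3, '')


Encoded: [(0, 'b'), (0, 'c'), (1, 'b'), (1, 'c'), (4, 'c'), (3, '')]


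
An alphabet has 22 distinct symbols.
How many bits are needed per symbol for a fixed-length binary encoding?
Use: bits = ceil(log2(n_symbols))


log2(22) = 4.4594
Bracket: 2^4 = 16 < 22 <= 2^5 = 32
So ceil(log2(22)) = 5

bits = ceil(log2(22)) = ceil(4.4594) = 5 bits


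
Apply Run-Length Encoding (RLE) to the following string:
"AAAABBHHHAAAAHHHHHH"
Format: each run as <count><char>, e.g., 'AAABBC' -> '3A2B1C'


Scanning runs left to right:
  i=0: run of 'A' x 4 -> '4A'
  i=4: run of 'B' x 2 -> '2B'
  i=6: run of 'H' x 3 -> '3H'
  i=9: run of 'A' x 4 -> '4A'
  i=13: run of 'H' x 6 -> '6H'

RLE = 4A2B3H4A6H


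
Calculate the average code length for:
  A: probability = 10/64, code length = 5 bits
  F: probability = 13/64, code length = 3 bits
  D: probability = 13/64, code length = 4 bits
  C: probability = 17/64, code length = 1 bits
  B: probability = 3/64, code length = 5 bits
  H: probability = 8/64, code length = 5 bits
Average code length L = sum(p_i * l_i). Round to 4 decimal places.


Weighted contributions p_i * l_i:
  A: (10/64) * 5 = 50/64
  F: (13/64) * 3 = 39/64
  D: (13/64) * 4 = 52/64
  C: (17/64) * 1 = 17/64
  B: (3/64) * 5 = 15/64
  H: (8/64) * 5 = 40/64
Sum = (50 + 39 + 52 + 17 + 15 + 40)/64 = 213/64

L = 213/64 = 3.3281 bits/symbol


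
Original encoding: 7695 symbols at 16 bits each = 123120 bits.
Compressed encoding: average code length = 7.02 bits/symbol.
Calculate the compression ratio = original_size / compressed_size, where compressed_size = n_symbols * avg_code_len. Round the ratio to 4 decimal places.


original_size = n_symbols * orig_bits = 7695 * 16 = 123120 bits
compressed_size = n_symbols * avg_code_len = 7695 * 7.02 = 54018.9 bits
ratio = original_size / compressed_size = 123120 / 54018.9 = 2.2792

Compression ratio = 2.2792


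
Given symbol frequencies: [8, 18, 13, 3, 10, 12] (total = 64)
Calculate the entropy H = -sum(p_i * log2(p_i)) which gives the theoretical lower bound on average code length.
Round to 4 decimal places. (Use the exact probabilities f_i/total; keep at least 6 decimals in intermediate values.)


Per-symbol terms -p_i * log2(p_i) with p_i = f_i/64:
  p = 8/64 = 0.125000: log2(p) = -3.000000, -p*log2(p) = 0.375000
  p = 18/64 = 0.281250: log2(p) = -1.830075, -p*log2(p) = 0.514709
  p = 13/64 = 0.203125: log2(p) = -2.299560, -p*log2(p) = 0.467098
  p = 3/64 = 0.046875: log2(p) = -4.415037, -p*log2(p) = 0.206955
  p = 10/64 = 0.156250: log2(p) = -2.678072, -p*log2(p) = 0.418449
  p = 12/64 = 0.187500: log2(p) = -2.415037, -p*log2(p) = 0.452820
H = 0.375000 + 0.514709 + 0.467098 + 0.206955 + 0.418449 + 0.452820 = 2.435031

H = 2.435 bits/symbol


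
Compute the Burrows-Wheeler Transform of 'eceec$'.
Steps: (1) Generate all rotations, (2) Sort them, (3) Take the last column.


Rotations (sorted):
  0: $eceec -> last char: c
  1: c$ecee -> last char: e
  2: ceec$e -> last char: e
  3: ec$ece -> last char: e
  4: eceec$ -> last char: $
  5: eec$ec -> last char: c


BWT = ceee$c


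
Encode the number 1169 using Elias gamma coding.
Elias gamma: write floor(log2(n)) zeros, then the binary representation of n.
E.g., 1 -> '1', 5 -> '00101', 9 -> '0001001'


num_bits = floor(log2(1169)) + 1 = 11
leading_zeros = num_bits - 1 = 10
binary(1169) = 10010010001

Elias gamma(1169) = '0000000000' + '10010010001' = 000000000010010010001 (21 bits)


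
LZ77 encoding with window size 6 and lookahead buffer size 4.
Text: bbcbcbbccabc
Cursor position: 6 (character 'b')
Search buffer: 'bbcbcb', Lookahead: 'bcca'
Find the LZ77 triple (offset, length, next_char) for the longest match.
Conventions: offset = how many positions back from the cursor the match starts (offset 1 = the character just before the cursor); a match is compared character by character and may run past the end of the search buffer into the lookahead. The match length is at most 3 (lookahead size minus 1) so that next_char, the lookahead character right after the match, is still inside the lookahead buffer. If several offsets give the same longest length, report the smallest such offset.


Try each offset into the search buffer:
  offset=1 (pos 5, char 'b'): match length 1
  offset=2 (pos 4, char 'c'): match length 0
  offset=3 (pos 3, char 'b'): match length 2
  offset=4 (pos 2, char 'c'): match length 0
  offset=5 (pos 1, char 'b'): match length 2
  offset=6 (pos 0, char 'b'): match length 1
Longest match has length 2, found at offsets 3, 5; take the smallest, offset 3.
next_char = character at position 6 + 2 = 8 -> 'c'

Best match: offset=3, length=2 (matching 'bc' starting at position 3)
LZ77 triple: (3, 2, 'c')


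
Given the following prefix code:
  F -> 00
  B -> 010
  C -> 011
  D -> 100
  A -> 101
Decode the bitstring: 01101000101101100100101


Decoding step by step:
Bits 011 -> C
Bits 010 -> B
Bits 00 -> F
Bits 101 -> A
Bits 101 -> A
Bits 100 -> D
Bits 100 -> D
Bits 101 -> A


Decoded message: CBFAADDA


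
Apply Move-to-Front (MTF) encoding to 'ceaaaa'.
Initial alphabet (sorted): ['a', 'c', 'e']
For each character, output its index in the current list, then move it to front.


MTF encoding:
'c': index 1 in ['a', 'c', 'e'] -> ['c', 'a', 'e']
'e': index 2 in ['c', 'a', 'e'] -> ['e', 'c', 'a']
'a': index 2 in ['e', 'c', 'a'] -> ['a', 'e', 'c']
'a': index 0 in ['a', 'e', 'c'] -> ['a', 'e', 'c']
'a': index 0 in ['a', 'e', 'c'] -> ['a', 'e', 'c']
'a': index 0 in ['a', 'e', 'c'] -> ['a', 'e', 'c']


Output: [1, 2, 2, 0, 0, 0]


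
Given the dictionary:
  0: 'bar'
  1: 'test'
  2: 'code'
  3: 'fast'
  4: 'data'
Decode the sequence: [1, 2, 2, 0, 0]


Look up each index in the dictionary:
  1 -> 'test'
  2 -> 'code'
  2 -> 'code'
  0 -> 'bar'
  0 -> 'bar'

Decoded: "test code code bar bar"


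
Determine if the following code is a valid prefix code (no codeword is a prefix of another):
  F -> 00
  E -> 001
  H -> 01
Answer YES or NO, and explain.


Checking each pair (does one codeword prefix another?):
  F='00' vs E='001': prefix -- VIOLATION

NO -- this is NOT a valid prefix code. F (00) is a prefix of E (001).


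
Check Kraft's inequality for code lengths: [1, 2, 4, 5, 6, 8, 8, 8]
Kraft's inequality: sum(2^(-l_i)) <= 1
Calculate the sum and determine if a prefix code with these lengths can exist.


Sum = 2^(-1) + 2^(-2) + 2^(-4) + 2^(-5) + 2^(-6) + 2^(-8) + 2^(-8) + 2^(-8)
    = 0.5 + 0.25 + 0.0625 + 0.03125 + 0.015625 + 0.00390625 + 0.00390625 + 0.00390625
    = 223/256 = 0.87109375
Since 0.87109375 <= 1, Kraft's inequality IS satisfied.
A prefix code with these lengths CAN exist.

Kraft sum = 0.87109375. Satisfied.


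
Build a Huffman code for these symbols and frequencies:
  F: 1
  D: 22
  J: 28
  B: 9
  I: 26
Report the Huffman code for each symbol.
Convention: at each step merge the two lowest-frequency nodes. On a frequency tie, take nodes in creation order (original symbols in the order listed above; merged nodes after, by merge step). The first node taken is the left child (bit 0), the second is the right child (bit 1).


Huffman tree construction:
Step 1: Merge F(1) + B(9) = 10
Step 2: Merge (F+B)(10) + D(22) = 32
Step 3: Merge I(26) + J(28) = 54
Step 4: Merge ((F+B)+D)(32) + (I+J)(54) = 86
Read each symbol's code off the tree from the root (left child = 0, right child = 1).

Codes:
  F: 000 (length 3)
  D: 01 (length 2)
  J: 11 (length 2)
  B: 001 (length 3)
  I: 10 (length 2)
Average code length: 182/86 = 2.1163 bits/symbol


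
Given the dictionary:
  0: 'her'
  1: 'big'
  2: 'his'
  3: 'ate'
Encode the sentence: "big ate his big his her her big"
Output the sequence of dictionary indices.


Look up each word in the dictionary:
  'big' -> 1
  'ate' -> 3
  'his' -> 2
  'big' -> 1
  'his' -> 2
  'her' -> 0
  'her' -> 0
  'big' -> 1

Encoded: [1, 3, 2, 1, 2, 0, 0, 1]


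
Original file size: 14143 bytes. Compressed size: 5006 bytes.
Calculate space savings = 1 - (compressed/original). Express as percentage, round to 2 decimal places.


ratio = compressed/original = 5006/14143 = 0.353956
savings = 1 - ratio = 1 - 0.353956 = 0.646044
as a percentage: 0.646044 * 100 = 64.6%

Space savings = 1 - 5006/14143 = 64.6%


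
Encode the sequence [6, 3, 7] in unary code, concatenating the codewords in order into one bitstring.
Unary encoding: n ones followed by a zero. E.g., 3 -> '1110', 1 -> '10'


Encode each number as n ones followed by a terminating 0:
  6 -> 1111110 (7 bits)
  3 -> 1110 (4 bits)
  7 -> 11111110 (8 bits)
Total length = 7 + 4 + 8 = 19 bits.

Unary([6, 3, 7]) = 1111110111011111110 (19 bits)


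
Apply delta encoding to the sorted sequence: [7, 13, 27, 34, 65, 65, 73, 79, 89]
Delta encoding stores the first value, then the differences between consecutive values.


First value: 7
Deltas:
  13 - 7 = 6
  27 - 13 = 14
  34 - 27 = 7
  65 - 34 = 31
  65 - 65 = 0
  73 - 65 = 8
  79 - 73 = 6
  89 - 79 = 10


Delta encoded: [7, 6, 14, 7, 31, 0, 8, 6, 10]


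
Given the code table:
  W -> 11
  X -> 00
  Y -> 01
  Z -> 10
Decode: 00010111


Decoding:
00 -> X
01 -> Y
01 -> Y
11 -> W


Result: XYYW


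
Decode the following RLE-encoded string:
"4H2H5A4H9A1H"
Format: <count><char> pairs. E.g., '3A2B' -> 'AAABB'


Expanding each <count><char> pair:
  4H -> 'HHHH'
  2H -> 'HH'
  5A -> 'AAAAA'
  4H -> 'HHHH'
  9A -> 'AAAAAAAAA'
  1H -> 'H'

Decoded = HHHHHHAAAAAHHHHAAAAAAAAAH


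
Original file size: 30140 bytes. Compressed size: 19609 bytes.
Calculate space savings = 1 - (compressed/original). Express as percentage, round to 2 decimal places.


ratio = compressed/original = 19609/30140 = 0.650597
savings = 1 - ratio = 1 - 0.650597 = 0.349403
as a percentage: 0.349403 * 100 = 34.94%

Space savings = 1 - 19609/30140 = 34.94%


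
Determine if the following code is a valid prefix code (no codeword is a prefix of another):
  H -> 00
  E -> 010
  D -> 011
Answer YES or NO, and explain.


Checking each pair (does one codeword prefix another?):
  H='00' vs E='010': no prefix
  H='00' vs D='011': no prefix
  E='010' vs H='00': no prefix
  E='010' vs D='011': no prefix
  D='011' vs H='00': no prefix
  D='011' vs E='010': no prefix
No violation found over all pairs.

YES -- this is a valid prefix code. No codeword is a prefix of any other codeword.


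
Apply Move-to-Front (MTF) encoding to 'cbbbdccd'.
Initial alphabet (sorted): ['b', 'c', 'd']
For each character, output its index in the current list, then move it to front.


MTF encoding:
'c': index 1 in ['b', 'c', 'd'] -> ['c', 'b', 'd']
'b': index 1 in ['c', 'b', 'd'] -> ['b', 'c', 'd']
'b': index 0 in ['b', 'c', 'd'] -> ['b', 'c', 'd']
'b': index 0 in ['b', 'c', 'd'] -> ['b', 'c', 'd']
'd': index 2 in ['b', 'c', 'd'] -> ['d', 'b', 'c']
'c': index 2 in ['d', 'b', 'c'] -> ['c', 'd', 'b']
'c': index 0 in ['c', 'd', 'b'] -> ['c', 'd', 'b']
'd': index 1 in ['c', 'd', 'b'] -> ['d', 'c', 'b']


Output: [1, 1, 0, 0, 2, 2, 0, 1]


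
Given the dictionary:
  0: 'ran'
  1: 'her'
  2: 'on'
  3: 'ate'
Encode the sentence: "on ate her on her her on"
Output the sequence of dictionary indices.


Look up each word in the dictionary:
  'on' -> 2
  'ate' -> 3
  'her' -> 1
  'on' -> 2
  'her' -> 1
  'her' -> 1
  'on' -> 2

Encoded: [2, 3, 1, 2, 1, 1, 2]


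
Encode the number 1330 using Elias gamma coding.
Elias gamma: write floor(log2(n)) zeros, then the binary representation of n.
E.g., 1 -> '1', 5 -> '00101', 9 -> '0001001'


num_bits = floor(log2(1330)) + 1 = 11
leading_zeros = num_bits - 1 = 10
binary(1330) = 10100110010

Elias gamma(1330) = '0000000000' + '10100110010' = 000000000010100110010 (21 bits)


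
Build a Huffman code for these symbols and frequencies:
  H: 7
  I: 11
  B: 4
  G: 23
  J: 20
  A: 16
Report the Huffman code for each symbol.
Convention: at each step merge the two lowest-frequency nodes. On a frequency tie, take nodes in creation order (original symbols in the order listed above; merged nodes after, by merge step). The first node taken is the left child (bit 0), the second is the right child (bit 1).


Huffman tree construction:
Step 1: Merge B(4) + H(7) = 11
Step 2: Merge I(11) + (B+H)(11) = 22
Step 3: Merge A(16) + J(20) = 36
Step 4: Merge (I+(B+H))(22) + G(23) = 45
Step 5: Merge (A+J)(36) + ((I+(B+H))+G)(45) = 81
Read each symbol's code off the tree from the root (left child = 0, right child = 1).

Codes:
  H: 1011 (length 4)
  I: 100 (length 3)
  B: 1010 (length 4)
  G: 11 (length 2)
  J: 01 (length 2)
  A: 00 (length 2)
Average code length: 195/81 = 2.4074 bits/symbol


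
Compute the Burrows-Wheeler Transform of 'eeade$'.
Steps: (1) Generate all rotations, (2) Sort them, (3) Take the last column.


Rotations (sorted):
  0: $eeade -> last char: e
  1: ade$ee -> last char: e
  2: de$eea -> last char: a
  3: e$eead -> last char: d
  4: eade$e -> last char: e
  5: eeade$ -> last char: $


BWT = eeade$


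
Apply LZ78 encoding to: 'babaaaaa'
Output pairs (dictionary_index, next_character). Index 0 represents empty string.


LZ78 encoding steps:
Dictionary: {0: ''}
Step 1: w='' (idx 0), next='b' -> output (0, 'b'), add 'b' as idx 1
Step 2: w='' (idx 0), next='a' -> output (0, 'a'), add 'a' as idx 2
Step 3: w='b' (idx 1), next='a' -> output (1, 'a'), add 'ba' as idx 3
Step 4: w='a' (idx 2), next='a' -> output (2, 'a'), add 'aa' as idx 4
Step 5: w='aa' (idx 4), end of input -> output (4, '')


Encoded: [(0, 'b'), (0, 'a'), (1, 'a'), (2, 'a'), (4, '')]


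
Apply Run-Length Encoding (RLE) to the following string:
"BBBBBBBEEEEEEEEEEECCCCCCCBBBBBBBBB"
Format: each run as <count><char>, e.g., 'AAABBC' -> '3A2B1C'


Scanning runs left to right:
  i=0: run of 'B' x 7 -> '7B'
  i=7: run of 'E' x 11 -> '11E'
  i=18: run of 'C' x 7 -> '7C'
  i=25: run of 'B' x 9 -> '9B'

RLE = 7B11E7C9B


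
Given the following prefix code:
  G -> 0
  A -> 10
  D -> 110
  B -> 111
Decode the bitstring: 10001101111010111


Decoding step by step:
Bits 10 -> A
Bits 0 -> G
Bits 0 -> G
Bits 110 -> D
Bits 111 -> B
Bits 10 -> A
Bits 10 -> A
Bits 111 -> B


Decoded message: AGGDBAAB


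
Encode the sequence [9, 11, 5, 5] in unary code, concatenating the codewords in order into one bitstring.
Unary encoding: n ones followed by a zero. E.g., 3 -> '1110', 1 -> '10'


Encode each number as n ones followed by a terminating 0:
  9 -> 1111111110 (10 bits)
  11 -> 111111111110 (12 bits)
  5 -> 111110 (6 bits)
  5 -> 111110 (6 bits)
Total length = 10 + 12 + 6 + 6 = 34 bits.

Unary([9, 11, 5, 5]) = 1111111110111111111110111110111110 (34 bits)


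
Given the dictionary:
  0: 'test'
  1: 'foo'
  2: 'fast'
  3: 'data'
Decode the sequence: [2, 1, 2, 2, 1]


Look up each index in the dictionary:
  2 -> 'fast'
  1 -> 'foo'
  2 -> 'fast'
  2 -> 'fast'
  1 -> 'foo'

Decoded: "fast foo fast fast foo"


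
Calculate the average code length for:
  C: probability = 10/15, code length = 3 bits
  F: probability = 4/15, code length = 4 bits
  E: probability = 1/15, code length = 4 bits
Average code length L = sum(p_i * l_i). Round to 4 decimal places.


Weighted contributions p_i * l_i:
  C: (10/15) * 3 = 30/15
  F: (4/15) * 4 = 16/15
  E: (1/15) * 4 = 4/15
Sum = (30 + 16 + 4)/15 = 50/15

L = 50/15 = 3.3333 bits/symbol


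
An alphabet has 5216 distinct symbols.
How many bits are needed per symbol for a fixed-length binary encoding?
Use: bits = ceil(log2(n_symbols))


log2(5216) = 12.3487
Bracket: 2^12 = 4096 < 5216 <= 2^13 = 8192
So ceil(log2(5216)) = 13

bits = ceil(log2(5216)) = ceil(12.3487) = 13 bits


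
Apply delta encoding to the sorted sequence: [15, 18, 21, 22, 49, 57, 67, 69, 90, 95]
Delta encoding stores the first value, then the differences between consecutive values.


First value: 15
Deltas:
  18 - 15 = 3
  21 - 18 = 3
  22 - 21 = 1
  49 - 22 = 27
  57 - 49 = 8
  67 - 57 = 10
  69 - 67 = 2
  90 - 69 = 21
  95 - 90 = 5


Delta encoded: [15, 3, 3, 1, 27, 8, 10, 2, 21, 5]


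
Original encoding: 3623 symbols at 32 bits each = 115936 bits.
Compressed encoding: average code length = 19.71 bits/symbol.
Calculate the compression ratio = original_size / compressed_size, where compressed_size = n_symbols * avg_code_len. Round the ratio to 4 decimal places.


original_size = n_symbols * orig_bits = 3623 * 32 = 115936 bits
compressed_size = n_symbols * avg_code_len = 3623 * 19.71 = 71409.33 bits
ratio = original_size / compressed_size = 115936 / 71409.33 = 1.6235

Compression ratio = 1.6235


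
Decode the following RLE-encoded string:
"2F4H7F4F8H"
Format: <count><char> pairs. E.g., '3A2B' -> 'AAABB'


Expanding each <count><char> pair:
  2F -> 'FF'
  4H -> 'HHHH'
  7F -> 'FFFFFFF'
  4F -> 'FFFF'
  8H -> 'HHHHHHHH'

Decoded = FFHHHHFFFFFFFFFFFHHHHHHHH


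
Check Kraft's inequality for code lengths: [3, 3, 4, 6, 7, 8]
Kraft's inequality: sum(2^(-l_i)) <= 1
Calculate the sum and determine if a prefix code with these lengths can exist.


Sum = 2^(-3) + 2^(-3) + 2^(-4) + 2^(-6) + 2^(-7) + 2^(-8)
    = 0.125 + 0.125 + 0.0625 + 0.015625 + 0.0078125 + 0.00390625
    = 87/256 = 0.33984375
Since 0.33984375 <= 1, Kraft's inequality IS satisfied.
A prefix code with these lengths CAN exist.

Kraft sum = 0.33984375. Satisfied.


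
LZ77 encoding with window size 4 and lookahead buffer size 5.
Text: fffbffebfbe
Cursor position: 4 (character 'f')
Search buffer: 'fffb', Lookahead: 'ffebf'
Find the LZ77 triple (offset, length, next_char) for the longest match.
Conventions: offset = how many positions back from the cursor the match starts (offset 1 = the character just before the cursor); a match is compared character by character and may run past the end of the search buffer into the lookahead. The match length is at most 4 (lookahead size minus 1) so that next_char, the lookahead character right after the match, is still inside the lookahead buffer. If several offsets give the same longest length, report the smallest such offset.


Try each offset into the search buffer:
  offset=1 (pos 3, char 'b'): match length 0
  offset=2 (pos 2, char 'f'): match length 1
  offset=3 (pos 1, char 'f'): match length 2
  offset=4 (pos 0, char 'f'): match length 2
Longest match has length 2, found at offsets 3, 4; take the smallest, offset 3.
next_char = character at position 4 + 2 = 6 -> 'e'

Best match: offset=3, length=2 (matching 'ff' starting at position 1)
LZ77 triple: (3, 2, 'e')


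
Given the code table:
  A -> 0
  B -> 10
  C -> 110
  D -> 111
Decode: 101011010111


Decoding:
10 -> B
10 -> B
110 -> C
10 -> B
111 -> D


Result: BBCBD


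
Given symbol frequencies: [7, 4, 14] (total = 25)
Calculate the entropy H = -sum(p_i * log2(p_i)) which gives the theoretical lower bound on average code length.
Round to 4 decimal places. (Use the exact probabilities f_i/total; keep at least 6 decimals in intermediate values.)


Per-symbol terms -p_i * log2(p_i) with p_i = f_i/25:
  p = 7/25 = 0.280000: log2(p) = -1.836501, -p*log2(p) = 0.514220
  p = 4/25 = 0.160000: log2(p) = -2.643856, -p*log2(p) = 0.423017
  p = 14/25 = 0.560000: log2(p) = -0.836501, -p*log2(p) = 0.468441
H = 0.514220 + 0.423017 + 0.468441 = 1.405678

H = 1.4057 bits/symbol


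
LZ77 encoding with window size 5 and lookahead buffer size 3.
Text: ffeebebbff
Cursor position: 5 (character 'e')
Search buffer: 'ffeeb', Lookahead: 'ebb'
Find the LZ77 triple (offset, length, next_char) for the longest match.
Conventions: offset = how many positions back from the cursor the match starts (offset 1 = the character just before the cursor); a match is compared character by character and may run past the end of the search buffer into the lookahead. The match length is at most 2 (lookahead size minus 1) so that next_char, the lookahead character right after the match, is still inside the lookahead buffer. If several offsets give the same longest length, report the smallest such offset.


Try each offset into the search buffer:
  offset=1 (pos 4, char 'b'): match length 0
  offset=2 (pos 3, char 'e'): match length 2
  offset=3 (pos 2, char 'e'): match length 1
  offset=4 (pos 1, char 'f'): match length 0
  offset=5 (pos 0, char 'f'): match length 0
Longest match has length 2 at offset 2.
next_char = character at position 5 + 2 = 7 -> 'b'

Best match: offset=2, length=2 (matching 'eb' starting at position 3)
LZ77 triple: (2, 2, 'b')


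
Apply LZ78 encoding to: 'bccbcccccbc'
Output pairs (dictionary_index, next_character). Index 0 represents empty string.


LZ78 encoding steps:
Dictionary: {0: ''}
Step 1: w='' (idx 0), next='b' -> output (0, 'b'), add 'b' as idx 1
Step 2: w='' (idx 0), next='c' -> output (0, 'c'), add 'c' as idx 2
Step 3: w='c' (idx 2), next='b' -> output (2, 'b'), add 'cb' as idx 3
Step 4: w='c' (idx 2), next='c' -> output (2, 'c'), add 'cc' as idx 4
Step 5: w='cc' (idx 4), next='c' -> output (4, 'c'), add 'ccc' as idx 5
Step 6: w='b' (idx 1), next='c' -> output (1, 'c'), add 'bc' as idx 6


Encoded: [(0, 'b'), (0, 'c'), (2, 'b'), (2, 'c'), (4, 'c'), (1, 'c')]


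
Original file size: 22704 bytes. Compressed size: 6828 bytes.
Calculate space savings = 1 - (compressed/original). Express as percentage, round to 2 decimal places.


ratio = compressed/original = 6828/22704 = 0.30074
savings = 1 - ratio = 1 - 0.30074 = 0.69926
as a percentage: 0.69926 * 100 = 69.93%

Space savings = 1 - 6828/22704 = 69.93%


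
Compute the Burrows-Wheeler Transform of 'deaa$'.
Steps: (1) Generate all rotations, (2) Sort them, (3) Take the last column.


Rotations (sorted):
  0: $deaa -> last char: a
  1: a$dea -> last char: a
  2: aa$de -> last char: e
  3: deaa$ -> last char: $
  4: eaa$d -> last char: d


BWT = aae$d


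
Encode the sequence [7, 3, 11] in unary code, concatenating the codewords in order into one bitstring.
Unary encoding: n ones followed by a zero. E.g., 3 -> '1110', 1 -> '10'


Encode each number as n ones followed by a terminating 0:
  7 -> 11111110 (8 bits)
  3 -> 1110 (4 bits)
  11 -> 111111111110 (12 bits)
Total length = 8 + 4 + 12 = 24 bits.

Unary([7, 3, 11]) = 111111101110111111111110 (24 bits)


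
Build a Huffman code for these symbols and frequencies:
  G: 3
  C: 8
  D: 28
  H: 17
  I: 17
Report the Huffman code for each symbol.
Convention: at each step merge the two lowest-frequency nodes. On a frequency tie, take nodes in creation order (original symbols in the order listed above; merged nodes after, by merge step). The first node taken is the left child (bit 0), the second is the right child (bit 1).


Huffman tree construction:
Step 1: Merge G(3) + C(8) = 11
Step 2: Merge (G+C)(11) + H(17) = 28
Step 3: Merge I(17) + D(28) = 45
Step 4: Merge ((G+C)+H)(28) + (I+D)(45) = 73
Read each symbol's code off the tree from the root (left child = 0, right child = 1).

Codes:
  G: 000 (length 3)
  C: 001 (length 3)
  D: 11 (length 2)
  H: 01 (length 2)
  I: 10 (length 2)
Average code length: 157/73 = 2.1507 bits/symbol


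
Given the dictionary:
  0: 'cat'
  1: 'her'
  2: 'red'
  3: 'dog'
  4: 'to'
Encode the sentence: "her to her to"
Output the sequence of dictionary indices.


Look up each word in the dictionary:
  'her' -> 1
  'to' -> 4
  'her' -> 1
  'to' -> 4

Encoded: [1, 4, 1, 4]


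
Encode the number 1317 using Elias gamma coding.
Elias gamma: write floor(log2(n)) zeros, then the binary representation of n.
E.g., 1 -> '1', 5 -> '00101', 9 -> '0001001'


num_bits = floor(log2(1317)) + 1 = 11
leading_zeros = num_bits - 1 = 10
binary(1317) = 10100100101

Elias gamma(1317) = '0000000000' + '10100100101' = 000000000010100100101 (21 bits)


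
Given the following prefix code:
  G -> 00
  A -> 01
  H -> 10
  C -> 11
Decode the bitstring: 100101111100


Decoding step by step:
Bits 10 -> H
Bits 01 -> A
Bits 01 -> A
Bits 11 -> C
Bits 11 -> C
Bits 00 -> G


Decoded message: HAACCG


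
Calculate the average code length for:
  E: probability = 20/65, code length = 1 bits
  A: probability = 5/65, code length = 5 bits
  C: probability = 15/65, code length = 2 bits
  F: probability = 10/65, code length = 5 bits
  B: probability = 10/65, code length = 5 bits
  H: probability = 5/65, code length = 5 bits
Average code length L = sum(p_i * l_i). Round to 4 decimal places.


Weighted contributions p_i * l_i:
  E: (20/65) * 1 = 20/65
  A: (5/65) * 5 = 25/65
  C: (15/65) * 2 = 30/65
  F: (10/65) * 5 = 50/65
  B: (10/65) * 5 = 50/65
  H: (5/65) * 5 = 25/65
Sum = (20 + 25 + 30 + 50 + 50 + 25)/65 = 200/65

L = 200/65 = 3.0769 bits/symbol


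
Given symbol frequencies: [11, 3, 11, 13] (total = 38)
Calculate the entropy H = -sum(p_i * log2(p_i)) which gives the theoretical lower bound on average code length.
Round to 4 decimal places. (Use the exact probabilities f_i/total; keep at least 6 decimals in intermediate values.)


Per-symbol terms -p_i * log2(p_i) with p_i = f_i/38:
  p = 11/38 = 0.289474: log2(p) = -1.788496, -p*log2(p) = 0.517722
  p = 3/38 = 0.078947: log2(p) = -3.662965, -p*log2(p) = 0.289181
  p = 11/38 = 0.289474: log2(p) = -1.788496, -p*log2(p) = 0.517722
  p = 13/38 = 0.342105: log2(p) = -1.547488, -p*log2(p) = 0.529404
H = 0.517722 + 0.289181 + 0.517722 + 0.529404 = 1.854029

H = 1.854 bits/symbol


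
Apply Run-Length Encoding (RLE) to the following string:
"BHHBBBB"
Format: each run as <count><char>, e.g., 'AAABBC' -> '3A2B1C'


Scanning runs left to right:
  i=0: run of 'B' x 1 -> '1B'
  i=1: run of 'H' x 2 -> '2H'
  i=3: run of 'B' x 4 -> '4B'

RLE = 1B2H4B


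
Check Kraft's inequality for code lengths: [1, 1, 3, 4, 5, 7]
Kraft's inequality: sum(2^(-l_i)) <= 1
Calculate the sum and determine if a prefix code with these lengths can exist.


Sum = 2^(-1) + 2^(-1) + 2^(-3) + 2^(-4) + 2^(-5) + 2^(-7)
    = 0.5 + 0.5 + 0.125 + 0.0625 + 0.03125 + 0.0078125
    = 157/128 = 1.2265625
Since 1.2265625 > 1, Kraft's inequality is NOT satisfied.
A prefix code with these lengths CANNOT exist.

Kraft sum = 1.2265625. Not satisfied.


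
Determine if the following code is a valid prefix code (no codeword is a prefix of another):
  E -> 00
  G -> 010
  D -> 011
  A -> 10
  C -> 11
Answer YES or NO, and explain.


Checking each pair (does one codeword prefix another?):
  E='00' vs G='010': no prefix
  E='00' vs D='011': no prefix
  E='00' vs A='10': no prefix
  E='00' vs C='11': no prefix
  G='010' vs E='00': no prefix
  G='010' vs D='011': no prefix
  G='010' vs A='10': no prefix
  G='010' vs C='11': no prefix
  D='011' vs E='00': no prefix
  D='011' vs G='010': no prefix
  D='011' vs A='10': no prefix
  D='011' vs C='11': no prefix
  A='10' vs E='00': no prefix
  A='10' vs G='010': no prefix
  A='10' vs D='011': no prefix
  A='10' vs C='11': no prefix
  C='11' vs E='00': no prefix
  C='11' vs G='010': no prefix
  C='11' vs D='011': no prefix
  C='11' vs A='10': no prefix
No violation found over all pairs.

YES -- this is a valid prefix code. No codeword is a prefix of any other codeword.


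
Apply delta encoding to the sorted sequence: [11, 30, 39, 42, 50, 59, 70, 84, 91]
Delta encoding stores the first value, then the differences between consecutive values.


First value: 11
Deltas:
  30 - 11 = 19
  39 - 30 = 9
  42 - 39 = 3
  50 - 42 = 8
  59 - 50 = 9
  70 - 59 = 11
  84 - 70 = 14
  91 - 84 = 7


Delta encoded: [11, 19, 9, 3, 8, 9, 11, 14, 7]


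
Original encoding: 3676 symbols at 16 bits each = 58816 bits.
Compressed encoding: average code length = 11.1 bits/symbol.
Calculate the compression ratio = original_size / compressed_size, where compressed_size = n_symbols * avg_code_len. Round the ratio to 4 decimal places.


original_size = n_symbols * orig_bits = 3676 * 16 = 58816 bits
compressed_size = n_symbols * avg_code_len = 3676 * 11.1 = 40803.6 bits
ratio = original_size / compressed_size = 58816 / 40803.6 = 1.4414

Compression ratio = 1.4414


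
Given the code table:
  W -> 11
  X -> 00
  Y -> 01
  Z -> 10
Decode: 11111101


Decoding:
11 -> W
11 -> W
11 -> W
01 -> Y


Result: WWWY


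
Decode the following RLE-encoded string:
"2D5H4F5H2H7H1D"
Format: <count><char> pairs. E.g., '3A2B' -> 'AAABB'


Expanding each <count><char> pair:
  2D -> 'DD'
  5H -> 'HHHHH'
  4F -> 'FFFF'
  5H -> 'HHHHH'
  2H -> 'HH'
  7H -> 'HHHHHHH'
  1D -> 'D'

Decoded = DDHHHHHFFFFHHHHHHHHHHHHHHD


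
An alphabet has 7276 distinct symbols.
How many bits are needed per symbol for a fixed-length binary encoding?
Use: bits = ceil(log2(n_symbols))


log2(7276) = 12.8289
Bracket: 2^12 = 4096 < 7276 <= 2^13 = 8192
So ceil(log2(7276)) = 13

bits = ceil(log2(7276)) = ceil(12.8289) = 13 bits


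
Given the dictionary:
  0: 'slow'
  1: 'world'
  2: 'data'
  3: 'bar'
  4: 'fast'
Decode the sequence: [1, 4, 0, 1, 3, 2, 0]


Look up each index in the dictionary:
  1 -> 'world'
  4 -> 'fast'
  0 -> 'slow'
  1 -> 'world'
  3 -> 'bar'
  2 -> 'data'
  0 -> 'slow'

Decoded: "world fast slow world bar data slow"


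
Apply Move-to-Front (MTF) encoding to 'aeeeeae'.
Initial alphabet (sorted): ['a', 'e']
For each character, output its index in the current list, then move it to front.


MTF encoding:
'a': index 0 in ['a', 'e'] -> ['a', 'e']
'e': index 1 in ['a', 'e'] -> ['e', 'a']
'e': index 0 in ['e', 'a'] -> ['e', 'a']
'e': index 0 in ['e', 'a'] -> ['e', 'a']
'e': index 0 in ['e', 'a'] -> ['e', 'a']
'a': index 1 in ['e', 'a'] -> ['a', 'e']
'e': index 1 in ['a', 'e'] -> ['e', 'a']


Output: [0, 1, 0, 0, 0, 1, 1]


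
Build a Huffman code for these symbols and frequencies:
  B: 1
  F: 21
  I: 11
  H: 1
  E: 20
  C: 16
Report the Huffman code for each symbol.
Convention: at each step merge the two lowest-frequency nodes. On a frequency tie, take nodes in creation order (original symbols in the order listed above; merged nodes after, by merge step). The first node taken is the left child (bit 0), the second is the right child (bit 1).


Huffman tree construction:
Step 1: Merge B(1) + H(1) = 2
Step 2: Merge (B+H)(2) + I(11) = 13
Step 3: Merge ((B+H)+I)(13) + C(16) = 29
Step 4: Merge E(20) + F(21) = 41
Step 5: Merge (((B+H)+I)+C)(29) + (E+F)(41) = 70
Read each symbol's code off the tree from the root (left child = 0, right child = 1).

Codes:
  B: 0000 (length 4)
  F: 11 (length 2)
  I: 001 (length 3)
  H: 0001 (length 4)
  E: 10 (length 2)
  C: 01 (length 2)
Average code length: 155/70 = 2.2143 bits/symbol
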